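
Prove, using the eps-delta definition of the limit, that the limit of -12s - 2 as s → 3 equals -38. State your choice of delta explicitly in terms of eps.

Let eps > 0 be given. We need delta > 0 so that 0 < |s − 3| < delta implies |(-12s - 2) + 38| < eps.
Since (-12s - 2) + 38 = -12(s − 3), we have |(-12s - 2) + 38| = 12|s − 3|.
Thus it suffices that |s − 3| < eps/12.
Choosing delta = eps/12 gives |(-12s - 2) + 38| = 12|s − 3| < eps whenever |s − 3| < delta.

delta = eps/12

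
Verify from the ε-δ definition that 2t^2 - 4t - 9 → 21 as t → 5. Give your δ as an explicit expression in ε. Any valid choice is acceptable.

Suppose ε > 0. We want δ > 0 such that 0 < |t − 5| < δ implies |(2t^2 - 4t - 9) − 21| < ε.
(2t^2 - 4t - 9) − 21 = 2t^2 - 4t - 30 = (t − 5)(2t + 6).
So |(2t^2 - 4t - 9) − 21| = |t − 5|·|2t + 6|.
Require δ ≤ 2. Then |t − 5| < 2 gives |t| < 7, and by the triangle inequality |2t + 6| ≤ 2·7 + 6 = 20.
Hence |(2t^2 - 4t - 9) − 21| ≤ 20|t − 5| < ε provided |t − 5| < ε/20.
Take δ = min(2, ε/20). Then 0 < |t − 5| < δ gives both |t − 5| < 2 and |t − 5| < ε/20, so |(2t^2 - 4t - 9) − 21| < ε.

δ = min(2, ε/20)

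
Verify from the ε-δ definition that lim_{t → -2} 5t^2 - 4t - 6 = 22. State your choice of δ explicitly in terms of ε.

Let ε > 0. We want δ > 0 such that 0 < |t + 2| < δ implies |(5t^2 - 4t - 6) − 22| < ε.
(5t^2 - 4t - 6) − 22 = 5t^2 - 4t - 28 = (t + 2)(5t - 14).
So |(5t^2 - 4t - 6) − 22| = |t + 2|·|5t - 14|.
Assume first that |t + 2| < 1, so |t| < 3. Then |5t - 14| ≤ 5·3 + 14 = 29.
Hence |(5t^2 - 4t - 6) − 22| ≤ 29|t + 2| < ε provided |t + 2| < ε/29.
Take δ = min(1, ε/29). Then 0 < |t + 2| < δ gives both |t + 2| < 1 and |t + 2| < ε/29, so |(5t^2 - 4t - 6) − 22| < ε.

δ = min(1, ε/29)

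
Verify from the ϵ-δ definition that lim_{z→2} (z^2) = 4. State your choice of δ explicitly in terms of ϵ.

δ = min(2, ϵ/6)

Let ϵ > 0. We seek δ > 0 with 0 < |z − 2| < δ ⇒ |z^2 − 4| < ϵ.
Factor: z^2 − 4 = (z − 2)(z + 2), so |z^2 − 4| = |z − 2|·|z + 2|.
Restrict δ ≤ 2. Then |z − 2| < 2 gives |z| < 4, so by the triangle inequality |z + 2| ≤ 4 + 2 = 6.
Hence |z^2 − 4| ≤ 6|z − 2|, which is < ϵ once |z − 2| < ϵ/6.
Take δ = min(2, ϵ/6). If 0 < |z − 2| < δ then both bounds hold and |z^2 − 4| ≤ 6|z − 2| < 6·(ϵ/6) = ϵ.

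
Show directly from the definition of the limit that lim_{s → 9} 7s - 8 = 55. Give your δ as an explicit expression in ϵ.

Let ϵ > 0 be given. We need δ > 0 so that 0 < |s − 9| < δ implies |(7s - 8) − 55| < ϵ.
Since (7s - 8) − 55 = 7(s − 9), we have |(7s - 8) − 55| = 7|s − 9|.
So 7|s − 9| < ϵ exactly when |s − 9| < ϵ/7.
Choosing δ = ϵ/7 gives |(7s - 8) − 55| = 7|s − 9| < ϵ whenever |s − 9| < δ.

δ = ϵ/7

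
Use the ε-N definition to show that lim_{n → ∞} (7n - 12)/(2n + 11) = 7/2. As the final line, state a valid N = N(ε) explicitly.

N = (101/4)/ε

Let ε > 0 be given. For n ≥ 1, |(7n - 12)/(2n + 11) − (7/2)| = |-101|/(2(2n + 11)) = 101/(2(2n + 11)).
Since 2n + 11 ≥ 2n for n ≥ 1, this is ≤ 101/(2·2n) = (101/4)/n.
So |(7n - 12)/(2n + 11) − (7/2)| < ε whenever n > (101/4)/ε.
Take N = (101/4)/ε. If n > N then |(7n - 12)/(2n + 11) − (7/2)| ≤ (101/4)/n < ε.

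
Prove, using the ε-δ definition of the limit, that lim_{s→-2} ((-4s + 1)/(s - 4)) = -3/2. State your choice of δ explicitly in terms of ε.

δ = min(3, (6/5)ε)

Let ε > 0. We want δ > 0 with 0 < |s + 2| < δ ⇒ |(-4s + 1)/(s - 4) + 3/2| < ε.
Combining over a common denominator, (-4s + 1)/(s - 4) + 3/2 = [(-4s + 1)·(-6) − 9·(s - 4)] / [(-6)·(s - 4)] = 15(s + 2) / ((-6)(s - 4)).
So |(-4s + 1)/(s - 4) + 3/2| = 15|s + 2| / (6·|s − 4|).
Restrict δ ≤ 3. Then |s + 2| < 3 gives |s − 4| = |(s + 2) + (-6)| ≥ 6 − 3 = 3.
Hence |(-4s + 1)/(s - 4) + 3/2| < 15|s + 2|/(6·3) = (5/6)|s + 2|, which is < ε once |s + 2| < (6/5)ε.
Take δ = min(3, (6/5)ε). Then 0 < |s + 2| < δ forces both bounds, so |(-4s + 1)/(s - 4) + 3/2| < ε.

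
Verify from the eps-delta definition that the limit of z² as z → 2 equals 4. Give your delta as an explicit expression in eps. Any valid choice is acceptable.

delta = min(2, eps/6)

Let eps > 0. We seek delta > 0 with 0 < |z − 2| < delta ⇒ |z² − 4| < eps.
Factor: z² − 4 = (z − 2)(z + 2), so |z² − 4| = |z − 2|·|z + 2|.
Impose delta ≤ 2 so that |z| < 4; then |z + 2| ≤ 6.
Hence |z² − 4| ≤ 6|z − 2|, which is < eps once |z − 2| < eps/6.
Take delta = min(2, eps/6). If 0 < |z − 2| < delta then both bounds hold and |z² − 4| ≤ 6|z − 2| < 6·(eps/6) = eps.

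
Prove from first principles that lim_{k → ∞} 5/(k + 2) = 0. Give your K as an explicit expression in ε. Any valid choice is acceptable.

Let ε > 0 be given. For k ≥ 1, |5/(k + 2) − 0| = 5/(k + 2) ≤ 5/k.
We need 5/k < ε, i.e. k > 5/ε.
Take K = 5/ε. If k > K then |5/(k + 2)| ≤ 5/k < ε.

K = 5/ε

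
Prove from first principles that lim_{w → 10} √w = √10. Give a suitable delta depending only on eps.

Suppose eps > 0. We want delta > 0 such that 0 < |w − 10| < delta implies |√w − √10| < eps.
Multiplying by the conjugate, |√w − √10| = |w − 10|/(√w + √10).
Restrict delta ≤ 10 so that |w − 10| < 10 forces w > 0, and then √w + √10 > √10.
Hence |√w − √10| < |w − 10|/√10, which is < eps once |w − 10| < √10·eps.
Take delta = min(10, √10·eps). If 0 < |w − 10| < delta then w > 0 and |√w − √10| < |w − 10|/√10 < eps.

delta = min(10, √10·eps)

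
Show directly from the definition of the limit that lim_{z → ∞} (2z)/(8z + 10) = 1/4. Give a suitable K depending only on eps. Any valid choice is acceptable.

Suppose eps > 0. We seek K > 0 such that z > K implies |(2z)/(8z + 10) − (1/4)| < eps.
(2z)/(8z + 10) − (1/4) = (8(2z) − 2(8z + 10)) / (8(8z + 10)) = -20/(8(8z + 10)).
For z > 0 we have 8z + 10 > 8z, so |(2z)/(8z + 10) − (1/4)| = 20/(8(8z + 10)) < 20/(8·8z) = (5/16)/z.
Thus |(2z)/(8z + 10) − (1/4)| < eps whenever z > (5/16)/eps.
Take K = (5/16)/eps. If z > K then |(2z)/(8z + 10) − (1/4)| < (5/16)/z < eps.

K = (5/16)/eps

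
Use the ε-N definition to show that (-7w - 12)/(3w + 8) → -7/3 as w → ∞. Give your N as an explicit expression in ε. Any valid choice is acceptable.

N = (20/9)/ε

Let ε > 0 be given. We seek N > 0 such that w > N implies |(-7w - 12)/(3w + 8) + 7/3| < ε.
(-7w - 12)/(3w + 8) + 7/3 = (3(-7w - 12) − (-7)(3w + 8)) / (3(3w + 8)) = 20/(3(3w + 8)).
For w > 0 we have 3w + 8 > 3w, so |(-7w - 12)/(3w + 8) + 7/3| = 20/(3(3w + 8)) < 20/(3·3w) = (20/9)/w.
Thus |(-7w - 12)/(3w + 8) + 7/3| < ε whenever w > (20/9)/ε.
Take N = (20/9)/ε. If w > N then |(-7w - 12)/(3w + 8) + 7/3| < (20/9)/w < ε.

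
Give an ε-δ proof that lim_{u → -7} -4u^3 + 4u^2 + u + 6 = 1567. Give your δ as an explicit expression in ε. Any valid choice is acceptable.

δ = min(1, ε/735)

Let ε > 0. We want δ > 0 such that 0 < |u + 7| < δ implies |(-4u^3 + 4u^2 + u + 6) − 1567| < ε.
(-4u^3 + 4u^2 + u + 6) − 1567 = -4u^3 + 4u^2 + u - 1561 = (u + 7)(-4u^2 + 32u - 223).
So |(-4u^3 + 4u^2 + u + 6) − 1567| = |u + 7|·|-4u^2 + 32u - 223|.
Require δ ≤ 1. Then |u + 7| < 1 gives |u| < 8, and by the triangle inequality |-4u^2 + 32u - 223| ≤ 4·8^2 + 32·8 + 223 = 735.
Hence |(-4u^3 + 4u^2 + u + 6) − 1567| ≤ 735|u + 7| < ε provided |u + 7| < ε/735.
Take δ = min(1, ε/735). Then 0 < |u + 7| < δ gives both |u + 7| < 1 and |u + 7| < ε/735, so |(-4u^3 + 4u^2 + u + 6) − 1567| < ε.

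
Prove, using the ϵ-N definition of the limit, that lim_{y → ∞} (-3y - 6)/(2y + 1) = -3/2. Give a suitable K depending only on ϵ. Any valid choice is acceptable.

Fix ϵ > 0. We seek K > 0 such that y > K implies |(-3y - 6)/(2y + 1) + 3/2| < ϵ.
(-3y - 6)/(2y + 1) + 3/2 = (2(-3y - 6) − (-3)(2y + 1)) / (2(2y + 1)) = -9/(2(2y + 1)).
For y > 0 we have 2y + 1 > 2y, so |(-3y - 6)/(2y + 1) + 3/2| = 9/(2(2y + 1)) < 9/(2·2y) = (9/4)/y.
Thus |(-3y - 6)/(2y + 1) + 3/2| < ϵ whenever y > (9/4)/ϵ.
Take K = (9/4)/ϵ. If y > K then |(-3y - 6)/(2y + 1) + 3/2| < (9/4)/y < ϵ.

K = (9/4)/ϵ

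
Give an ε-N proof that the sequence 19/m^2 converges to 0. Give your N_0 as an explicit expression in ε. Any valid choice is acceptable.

Fix ε > 0. For m ≥ 1, |19/m^2 − 0| = 19/m^2.
19/m^2 < ε ⇔ m^2 > 19/ε ⇔ m > (19/ε)^{1/2}.
Take N_0 = (19/ε)^{1/2}. Then m > N_0 implies 19/m^2 < ε.

N_0 = (19/ε)^{1/2}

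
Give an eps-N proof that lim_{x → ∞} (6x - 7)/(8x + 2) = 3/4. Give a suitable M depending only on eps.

Let eps > 0. We seek M > 0 such that x > M implies |(6x - 7)/(8x + 2) − (3/4)| < eps.
(6x - 7)/(8x + 2) − (3/4) = (8(6x - 7) − 6(8x + 2)) / (8(8x + 2)) = -68/(8(8x + 2)).
For x > 0 we have 8x + 2 > 8x, so |(6x - 7)/(8x + 2) − (3/4)| = 68/(8(8x + 2)) < 68/(8·8x) = (17/16)/x.
Thus |(6x - 7)/(8x + 2) − (3/4)| < eps whenever x > (17/16)/eps.
Take M = (17/16)/eps. If x > M then |(6x - 7)/(8x + 2) − (3/4)| < (17/16)/x < eps.

M = (17/16)/eps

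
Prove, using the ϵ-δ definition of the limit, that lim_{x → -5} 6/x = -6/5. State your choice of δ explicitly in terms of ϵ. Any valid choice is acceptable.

δ = min(5/2, (25/12)ϵ)

Fix ϵ > 0. We seek δ > 0 such that 0 < |x + 5| < δ implies |6/x + 6/5| < ϵ.
|6/x + 6/5| = 6·|-5 − x|/(5·|x|) = 6|x + 5|/(5|x|).
Require δ ≤ 5/2 so that |x| > 5 − 5/2 = 5/2, hence 5|x| > 25/2.
Then |6/x + 6/5| < 6|x + 5|/(25/2), which is < ϵ when |x + 5| < (25/12)ϵ.
Take δ = min(5/2, (25/12)ϵ). Then 0 < |x + 5| < δ gives both |x + 5| < 5/2 and |x + 5| < (25/12)ϵ, so |6/x + 6/5| < ϵ.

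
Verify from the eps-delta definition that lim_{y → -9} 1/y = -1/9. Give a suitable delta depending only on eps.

Suppose eps > 0. We seek delta > 0 such that 0 < |y + 9| < delta implies |1/y + 1/9| < eps.
|1/y + 1/9| = |-9 − y|/(9·|y|) = |y + 9|/(9|y|).
Require delta ≤ 9/2 so that |y| > 9 − 9/2 = 9/2, hence 9|y| > 81/2.
Then |1/y + 1/9| < |y + 9|/(81/2), which is < eps when |y + 9| < (81/2)eps.
Take delta = min(9/2, (81/2)eps). Then 0 < |y + 9| < delta gives both |y + 9| < 9/2 and |y + 9| < (81/2)eps, so |1/y + 1/9| < eps.

delta = min(9/2, (81/2)eps)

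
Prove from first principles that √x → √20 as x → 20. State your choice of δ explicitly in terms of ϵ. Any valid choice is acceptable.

δ = min(20, √20·ϵ)

Fix ϵ > 0. We want δ > 0 such that 0 < |x − 20| < δ implies |√x − √20| < ϵ.
Multiplying by the conjugate, |√x − √20| = |x − 20|/(√x + √20).
Restrict δ ≤ 20 so that |x − 20| < 20 forces x > 0, and then √x + √20 > √20.
Hence |√x − √20| < |x − 20|/√20, which is < ϵ once |x − 20| < √20·ϵ.
Take δ = min(20, √20·ϵ). If 0 < |x − 20| < δ then x > 0 and |√x − √20| < |x − 20|/√20 < ϵ.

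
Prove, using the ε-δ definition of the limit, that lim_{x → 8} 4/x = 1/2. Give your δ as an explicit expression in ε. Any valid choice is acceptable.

δ = min(4, 8ε)

Let ε > 0 be given. We seek δ > 0 such that 0 < |x − 8| < δ implies |4/x − (1/2)| < ε.
|4/x − (1/2)| = 4·|8 − x|/(8·|x|) = 4|x − 8|/(8|x|).
Restrict δ ≤ 4. Then |x − 8| < 4 gives |x| > 4, so 8|x| > 32.
Then |4/x − (1/2)| < 4|x − 8|/32, which is < ε when |x − 8| < 8ε.
Take δ = min(4, 8ε). Then 0 < |x − 8| < δ gives both |x − 8| < 4 and |x − 8| < 8ε, so |4/x − (1/2)| < ε.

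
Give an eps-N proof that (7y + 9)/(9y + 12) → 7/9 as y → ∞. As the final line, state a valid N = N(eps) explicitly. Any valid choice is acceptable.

Fix eps > 0. We seek N > 0 such that y > N implies |(7y + 9)/(9y + 12) − (7/9)| < eps.
(7y + 9)/(9y + 12) − (7/9) = (9(7y + 9) − 7(9y + 12)) / (9(9y + 12)) = -3/(9(9y + 12)).
For y > 0 we have 9y + 12 > 9y, so |(7y + 9)/(9y + 12) − (7/9)| = 3/(9(9y + 12)) < 3/(9·9y) = (1/27)/y.
Thus |(7y + 9)/(9y + 12) − (7/9)| < eps whenever y > (1/27)/eps.
Take N = (1/27)/eps. If y > N then |(7y + 9)/(9y + 12) − (7/9)| < (1/27)/y < eps.

N = (1/27)/eps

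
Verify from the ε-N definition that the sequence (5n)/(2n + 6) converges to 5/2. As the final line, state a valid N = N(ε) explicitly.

N = (15/2)/ε

Fix ε > 0. For n ≥ 1, |(5n)/(2n + 6) − (5/2)| = |-30|/(2(2n + 6)) = 30/(2(2n + 6)).
Since 2n + 6 ≥ 2n for n ≥ 1, this is ≤ 30/(2·2n) = (15/2)/n.
So |(5n)/(2n + 6) − (5/2)| < ε whenever n > (15/2)/ε.
Take N = (15/2)/ε. If n > N then |(5n)/(2n + 6) − (5/2)| ≤ (15/2)/n < ε.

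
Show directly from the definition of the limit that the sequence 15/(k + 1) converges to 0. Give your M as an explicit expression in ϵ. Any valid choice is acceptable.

Fix ϵ > 0. For k ≥ 1, |15/(k + 1) − 0| = 15/(k + 1) ≤ 15/k.
We need 15/k < ϵ, i.e. k > 15/ϵ.
Take M = 15/ϵ. If k > M then |15/(k + 1)| ≤ 15/k < ϵ.

M = 15/ϵ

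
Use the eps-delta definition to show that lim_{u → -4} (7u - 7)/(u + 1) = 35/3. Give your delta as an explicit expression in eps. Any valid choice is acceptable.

delta = min(3/2, (9/28)eps)

Suppose eps > 0. We want delta > 0 with 0 < |u + 4| < delta ⇒ |(7u - 7)/(u + 1) − (35/3)| < eps.
Combining over a common denominator, (7u - 7)/(u + 1) − (35/3) = [(7u - 7)·(-3) − (-35)·(u + 1)] / [(-3)·(u + 1)] = 14(u + 4) / ((-3)(u + 1)).
So |(7u - 7)/(u + 1) − (35/3)| = 14|u + 4| / (3·|u + 1|).
Restrict delta ≤ 3/2. Then |u + 4| < 3/2 gives |u + 1| = |(u + 4) + (-3)| ≥ 3 − 3/2 = 3/2.
Hence |(7u - 7)/(u + 1) − (35/3)| < 14|u + 4|/(3·(3/2)) = (28/9)|u + 4|, which is < eps once |u + 4| < (9/28)eps.
Take delta = min(3/2, (9/28)eps). Then 0 < |u + 4| < delta forces both bounds, so |(7u - 7)/(u + 1) − (35/3)| < eps.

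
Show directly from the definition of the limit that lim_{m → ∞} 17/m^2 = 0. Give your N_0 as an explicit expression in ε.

N_0 = (17/ε)^{1/2}

Suppose ε > 0. For m ≥ 1, |17/m^2 − 0| = 17/m^2.
17/m^2 < ε ⇔ m^2 > 17/ε ⇔ m > (17/ε)^{1/2}.
Take N_0 = (17/ε)^{1/2}. Then m > N_0 implies 17/m^2 < ε.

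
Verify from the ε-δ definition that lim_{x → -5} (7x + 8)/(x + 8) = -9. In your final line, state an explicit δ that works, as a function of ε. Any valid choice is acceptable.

δ = min(3/2, (3/32)ε)

Let ε > 0. We want δ > 0 with 0 < |x + 5| < δ ⇒ |(7x + 8)/(x + 8) + 9| < ε.
Combining over a common denominator, (7x + 8)/(x + 8) + 9 = [(7x + 8)·3 − (-27)·(x + 8)] / [3·(x + 8)] = 48(x + 5) / (3(x + 8)).
So |(7x + 8)/(x + 8) + 9| = 48|x + 5| / (3·|x + 8|).
Restrict δ ≤ 3/2. Then |x + 5| < 3/2 gives |x + 8| = |(x + 5) + 3| ≥ 3 − 3/2 = 3/2.
Hence |(7x + 8)/(x + 8) + 9| < 48|x + 5|/(3·(3/2)) = (32/3)|x + 5|, which is < ε once |x + 5| < (3/32)ε.
Take δ = min(3/2, (3/32)ε). Then 0 < |x + 5| < δ forces both bounds, so |(7x + 8)/(x + 8) + 9| < ε.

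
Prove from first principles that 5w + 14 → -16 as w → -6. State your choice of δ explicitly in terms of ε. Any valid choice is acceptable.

Fix ε > 0. We need δ > 0 so that 0 < |w + 6| < δ implies |(5w + 14) + 16| < ε.
|(5w + 14) + 16| = |5w + 30| = 5|w + 6|.
Thus it suffices that |w + 6| < ε/5.
Take δ = ε/5. If 0 < |w + 6| < δ then |(5w + 14) + 16| = 5|w + 6| < 5·(ε/5) = ε.

δ = ε/5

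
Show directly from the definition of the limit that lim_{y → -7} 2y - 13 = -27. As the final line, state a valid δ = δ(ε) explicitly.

δ = ε/2

Let ε > 0 be given. We need δ > 0 so that 0 < |y + 7| < δ implies |(2y - 13) + 27| < ε.
|(2y - 13) + 27| = |2y + 14| = 2|y + 7|.
Thus it suffices that |y + 7| < ε/2.
Choosing δ = ε/2 gives |(2y - 13) + 27| = 2|y + 7| < ε whenever |y + 7| < δ.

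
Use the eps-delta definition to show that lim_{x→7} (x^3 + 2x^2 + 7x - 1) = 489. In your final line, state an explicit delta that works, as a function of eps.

delta = min(1, eps/206)

Suppose eps > 0. We want delta > 0 such that 0 < |x − 7| < delta implies |(x^3 + 2x^2 + 7x - 1) − 489| < eps.
(x^3 + 2x^2 + 7x - 1) − 489 = x^3 + 2x^2 + 7x - 490 = (x − 7)(x^2 + 9x + 70).
So |(x^3 + 2x^2 + 7x - 1) − 489| = |x − 7|·|x^2 + 9x + 70|.
Assume first that |x − 7| < 1, so |x| < 8. Then |x^2 + 9x + 70| ≤ 8^2 + 9·8 + 70 = 206.
Hence |(x^3 + 2x^2 + 7x - 1) − 489| ≤ 206|x − 7| < eps provided |x − 7| < eps/206.
Take delta = min(1, eps/206). Then 0 < |x − 7| < delta gives both |x − 7| < 1 and |x − 7| < eps/206, so |(x^3 + 2x^2 + 7x - 1) − 489| < eps.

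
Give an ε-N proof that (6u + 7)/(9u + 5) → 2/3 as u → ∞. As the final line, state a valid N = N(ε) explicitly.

Fix ε > 0. We seek N > 0 such that u > N implies |(6u + 7)/(9u + 5) − (2/3)| < ε.
(6u + 7)/(9u + 5) − (2/3) = (9(6u + 7) − 6(9u + 5)) / (9(9u + 5)) = 33/(9(9u + 5)).
For u > 0 we have 9u + 5 > 9u, so |(6u + 7)/(9u + 5) − (2/3)| = 33/(9(9u + 5)) < 33/(9·9u) = (11/27)/u.
Thus |(6u + 7)/(9u + 5) − (2/3)| < ε whenever u > (11/27)/ε.
Take N = (11/27)/ε. If u > N then |(6u + 7)/(9u + 5) − (2/3)| < (11/27)/u < ε.

N = (11/27)/ε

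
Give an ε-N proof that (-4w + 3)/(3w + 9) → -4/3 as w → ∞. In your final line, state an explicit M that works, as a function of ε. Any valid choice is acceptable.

M = 5/ε

Let ε > 0 be given. We seek M > 0 such that w > M implies |(-4w + 3)/(3w + 9) + 4/3| < ε.
(-4w + 3)/(3w + 9) + 4/3 = (3(-4w + 3) − (-4)(3w + 9)) / (3(3w + 9)) = 45/(3(3w + 9)).
For w > 0 we have 3w + 9 > 3w, so |(-4w + 3)/(3w + 9) + 4/3| = 45/(3(3w + 9)) < 45/(3·3w) = 5/w.
Thus |(-4w + 3)/(3w + 9) + 4/3| < ε whenever w > 5/ε.
Take M = 5/ε. If w > M then |(-4w + 3)/(3w + 9) + 4/3| < 5/w < ε.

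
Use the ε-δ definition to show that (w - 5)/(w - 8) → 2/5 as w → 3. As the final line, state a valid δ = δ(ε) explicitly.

δ = min(5/2, (25/6)ε)

Fix ε > 0. We want δ > 0 with 0 < |w − 3| < δ ⇒ |(w - 5)/(w - 8) − (2/5)| < ε.
Combining over a common denominator, (w - 5)/(w - 8) − (2/5) = [(w - 5)·(-5) − (-2)·(w - 8)] / [(-5)·(w - 8)] = -3(w − 3) / ((-5)(w - 8)).
So |(w - 5)/(w - 8) − (2/5)| = 3|w − 3| / (5·|w − 8|).
Restrict δ ≤ 5/2. Then |w − 3| < 5/2 gives |w − 8| = |(w − 3) + (-5)| ≥ 5 − 5/2 = 5/2.
Hence |(w - 5)/(w - 8) − (2/5)| < 3|w − 3|/(5·(5/2)) = (6/25)|w − 3|, which is < ε once |w − 3| < (25/6)ε.
Take δ = min(5/2, (25/6)ε). Then 0 < |w − 3| < δ forces both bounds, so |(w - 5)/(w - 8) − (2/5)| < ε.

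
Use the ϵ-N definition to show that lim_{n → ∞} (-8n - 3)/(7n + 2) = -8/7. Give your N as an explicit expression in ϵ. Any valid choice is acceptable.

N = (5/49)/ϵ

Let ϵ > 0 be given. For n ≥ 1, |(-8n - 3)/(7n + 2) + 8/7| = |-5|/(7(7n + 2)) = 5/(7(7n + 2)).
Since 7n + 2 ≥ 7n for n ≥ 1, this is ≤ 5/(7·7n) = (5/49)/n.
So |(-8n - 3)/(7n + 2) + 8/7| < ϵ whenever n > (5/49)/ϵ.
Take N = (5/49)/ϵ. If n > N then |(-8n - 3)/(7n + 2) + 8/7| ≤ (5/49)/n < ϵ.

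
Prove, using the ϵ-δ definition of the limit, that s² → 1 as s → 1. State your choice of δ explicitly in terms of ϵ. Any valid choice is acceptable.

δ = min(1, ϵ/3)

Let ϵ > 0. We seek δ > 0 with 0 < |s − 1| < δ ⇒ |s² − 1| < ϵ.
Factor: s² − 1 = (s − 1)(s + 1), so |s² − 1| = |s − 1|·|s + 1|.
Impose δ ≤ 1 so that |s| < 2; then |s + 1| ≤ 3.
Hence |s² − 1| ≤ 3|s − 1|, which is < ϵ once |s − 1| < ϵ/3.
Take δ = min(1, ϵ/3). If 0 < |s − 1| < δ then both bounds hold and |s² − 1| ≤ 3|s − 1| < 3·(ϵ/3) = ϵ.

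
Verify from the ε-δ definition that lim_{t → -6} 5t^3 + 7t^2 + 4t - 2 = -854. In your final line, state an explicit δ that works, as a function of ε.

Suppose ε > 0. We want δ > 0 such that 0 < |t + 6| < δ implies |(5t^3 + 7t^2 + 4t - 2) + 854| < ε.
(5t^3 + 7t^2 + 4t - 2) + 854 = 5t^3 + 7t^2 + 4t + 852 = (t + 6)(5t^2 - 23t + 142).
So |(5t^3 + 7t^2 + 4t - 2) + 854| = |t + 6|·|5t^2 - 23t + 142|.
Require δ ≤ 1. Then |t + 6| < 1 gives |t| < 7, and by the triangle inequality |5t^2 - 23t + 142| ≤ 5·7^2 + 23·7 + 142 = 548.
Hence |(5t^3 + 7t^2 + 4t - 2) + 854| ≤ 548|t + 6| < ε provided |t + 6| < ε/548.
Choosing δ = min(1, ε/548) ensures both conditions, hence |(5t^3 + 7t^2 + 4t - 2) + 854| < ε.

δ = min(1, ε/548)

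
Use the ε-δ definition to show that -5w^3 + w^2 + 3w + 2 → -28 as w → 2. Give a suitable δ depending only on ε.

Suppose ε > 0. We want δ > 0 such that 0 < |w − 2| < δ implies |(-5w^3 + w^2 + 3w + 2) + 28| < ε.
(-5w^3 + w^2 + 3w + 2) + 28 = -5w^3 + w^2 + 3w + 30 = (w − 2)(-5w^2 - 9w - 15).
So |(-5w^3 + w^2 + 3w + 2) + 28| = |w − 2|·|-5w^2 - 9w - 15|.
Require δ ≤ 2. Then |w − 2| < 2 gives |w| < 4, and by the triangle inequality |-5w^2 - 9w - 15| ≤ 5·4^2 + 9·4 + 15 = 131.
Hence |(-5w^3 + w^2 + 3w + 2) + 28| ≤ 131|w − 2| < ε provided |w − 2| < ε/131.
Take δ = min(2, ε/131). Then 0 < |w − 2| < δ gives both |w − 2| < 2 and |w − 2| < ε/131, so |(-5w^3 + w^2 + 3w + 2) + 28| < ε.

δ = min(2, ε/131)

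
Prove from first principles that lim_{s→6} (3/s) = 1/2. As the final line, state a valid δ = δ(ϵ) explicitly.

δ = min(3, 6ϵ)

Let ϵ > 0. We seek δ > 0 such that 0 < |s − 6| < δ implies |3/s − (1/2)| < ϵ.
|3/s − (1/2)| = 3·|6 − s|/(6·|s|) = 3|s − 6|/(6|s|).
Restrict δ ≤ 3. Then |s − 6| < 3 gives |s| > 3, so 6|s| > 18.
Then |3/s − (1/2)| < 3|s − 6|/18, which is < ϵ when |s − 6| < 6ϵ.
Take δ = min(3, 6ϵ). Then 0 < |s − 6| < δ gives both |s − 6| < 3 and |s − 6| < 6ϵ, so |3/s − (1/2)| < ϵ.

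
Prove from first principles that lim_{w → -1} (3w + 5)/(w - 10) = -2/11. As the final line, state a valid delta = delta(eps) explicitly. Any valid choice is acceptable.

delta = min(11/2, (121/70)eps)

Fix eps > 0. We want delta > 0 with 0 < |w + 1| < delta ⇒ |(3w + 5)/(w - 10) + 2/11| < eps.
Combining over a common denominator, (3w + 5)/(w - 10) + 2/11 = [(3w + 5)·(-11) − 2·(w - 10)] / [(-11)·(w - 10)] = -35(w + 1) / ((-11)(w - 10)).
So |(3w + 5)/(w - 10) + 2/11| = 35|w + 1| / (11·|w − 10|).
Require delta ≤ 11/2, so |w − 10| ≥ |-11| − |w + 1| > 11 − 11/2 = 11/2.
Hence |(3w + 5)/(w - 10) + 2/11| < 35|w + 1|/(11·(11/2)) = (70/121)|w + 1|, which is < eps once |w + 1| < (121/70)eps.
Take delta = min(11/2, (121/70)eps). Then 0 < |w + 1| < delta forces both bounds, so |(3w + 5)/(w - 10) + 2/11| < eps.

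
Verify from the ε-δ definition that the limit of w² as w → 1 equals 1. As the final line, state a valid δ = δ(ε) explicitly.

Suppose ε > 0. We seek δ > 0 with 0 < |w − 1| < δ ⇒ |w² − 1| < ε.
Factor: w² − 1 = (w − 1)(w + 1), so |w² − 1| = |w − 1|·|w + 1|.
Impose δ ≤ 1 so that |w| < 2; then |w + 1| ≤ 3.
Hence |w² − 1| ≤ 3|w − 1|, which is < ε once |w − 1| < ε/3.
Take δ = min(1, ε/3). If 0 < |w − 1| < δ then both bounds hold and |w² − 1| ≤ 3|w − 1| < 3·(ε/3) = ε.

δ = min(1, ε/3)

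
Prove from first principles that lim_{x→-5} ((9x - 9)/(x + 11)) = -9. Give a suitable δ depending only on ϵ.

δ = min(3, (1/6)ϵ)

Suppose ϵ > 0. We want δ > 0 with 0 < |x + 5| < δ ⇒ |(9x - 9)/(x + 11) + 9| < ϵ.
Combining over a common denominator, (9x - 9)/(x + 11) + 9 = [(9x - 9)·6 − (-54)·(x + 11)] / [6·(x + 11)] = 108(x + 5) / (6(x + 11)).
So |(9x - 9)/(x + 11) + 9| = 108|x + 5| / (6·|x + 11|).
Restrict δ ≤ 3. Then |x + 5| < 3 gives |x + 11| = |(x + 5) + 6| ≥ 6 − 3 = 3.
Hence |(9x - 9)/(x + 11) + 9| < 108|x + 5|/(6·3) = 6|x + 5|, which is < ϵ once |x + 5| < (1/6)ϵ.
Take δ = min(3, (1/6)ϵ). Then 0 < |x + 5| < δ forces both bounds, so |(9x - 9)/(x + 11) + 9| < ϵ.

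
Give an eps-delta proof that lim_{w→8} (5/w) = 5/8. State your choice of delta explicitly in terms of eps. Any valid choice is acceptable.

delta = min(4, (32/5)eps)

Suppose eps > 0. We seek delta > 0 such that 0 < |w − 8| < delta implies |5/w − (5/8)| < eps.
|5/w − (5/8)| = 5·|8 − w|/(8·|w|) = 5|w − 8|/(8|w|).
Require delta ≤ 4 so that |w| > 8 − 4 = 4, hence 8|w| > 32.
Then |5/w − (5/8)| < 5|w − 8|/32, which is < eps when |w − 8| < (32/5)eps.
Take delta = min(4, (32/5)eps). Then 0 < |w − 8| < delta gives both |w − 8| < 4 and |w − 8| < (32/5)eps, so |5/w − (5/8)| < eps.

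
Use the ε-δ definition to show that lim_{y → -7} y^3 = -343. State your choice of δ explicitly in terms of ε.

δ = min(1, ε/169)

Suppose ε > 0. We seek δ > 0 with 0 < |y + 7| < δ ⇒ |y^3 + 343| < ε.
Factor: y^3 + 343 = (y + 7)(y^2 - 7y + 49), so |y^3 + 343| = |y + 7|·|y^2 - 7y + 49|.
Impose δ ≤ 1 so that |y| < 8; then |y^2 - 7y + 49| ≤ 169.
Hence |y^3 + 343| ≤ 169|y + 7|, which is < ε once |y + 7| < ε/169.
Take δ = min(1, ε/169). If 0 < |y + 7| < δ then both bounds hold and |y^3 + 343| ≤ 169|y + 7| < 169·(ε/169) = ε.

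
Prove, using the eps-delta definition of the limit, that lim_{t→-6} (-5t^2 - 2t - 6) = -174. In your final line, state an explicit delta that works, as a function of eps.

delta = min(1, eps/63)

Let eps > 0 be given. We want delta > 0 such that 0 < |t + 6| < delta implies |(-5t^2 - 2t - 6) + 174| < eps.
(-5t^2 - 2t - 6) + 174 = -5t^2 - 2t + 168 = (t + 6)(-5t + 28).
So |(-5t^2 - 2t - 6) + 174| = |t + 6|·|-5t + 28|.
Require delta ≤ 1. Then |t + 6| < 1 gives |t| < 7, and by the triangle inequality |-5t + 28| ≤ 5·7 + 28 = 63.
Hence |(-5t^2 - 2t - 6) + 174| ≤ 63|t + 6| < eps provided |t + 6| < eps/63.
Choosing delta = min(1, eps/63) ensures both conditions, hence |(-5t^2 - 2t - 6) + 174| < eps.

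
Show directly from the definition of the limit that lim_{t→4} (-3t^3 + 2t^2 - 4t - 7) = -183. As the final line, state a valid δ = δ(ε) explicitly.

δ = min(1, ε/169)

Suppose ε > 0. We want δ > 0 such that 0 < |t − 4| < δ implies |(-3t^3 + 2t^2 - 4t - 7) + 183| < ε.
(-3t^3 + 2t^2 - 4t - 7) + 183 = -3t^3 + 2t^2 - 4t + 176 = (t − 4)(-3t^2 - 10t - 44).
So |(-3t^3 + 2t^2 - 4t - 7) + 183| = |t − 4|·|-3t^2 - 10t - 44|.
Assume first that |t − 4| < 1, so |t| < 5. Then |-3t^2 - 10t - 44| ≤ 3·5^2 + 10·5 + 44 = 169.
Hence |(-3t^3 + 2t^2 - 4t - 7) + 183| ≤ 169|t − 4| < ε provided |t − 4| < ε/169.
Choosing δ = min(1, ε/169) ensures both conditions, hence |(-3t^3 + 2t^2 - 4t - 7) + 183| < ε.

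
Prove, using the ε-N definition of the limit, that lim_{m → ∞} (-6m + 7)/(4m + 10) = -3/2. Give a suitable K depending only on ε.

Let ε > 0. For m ≥ 1, |(-6m + 7)/(4m + 10) + 3/2| = |88|/(4(4m + 10)) = 88/(4(4m + 10)).
Since 4m + 10 ≥ 4m for m ≥ 1, this is ≤ 88/(4·4m) = (11/2)/m.
So |(-6m + 7)/(4m + 10) + 3/2| < ε whenever m > (11/2)/ε.
Take K = (11/2)/ε. If m > K then |(-6m + 7)/(4m + 10) + 3/2| ≤ (11/2)/m < ε.

K = (11/2)/ε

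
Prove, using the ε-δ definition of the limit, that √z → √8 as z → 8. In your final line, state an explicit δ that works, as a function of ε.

δ = min(8, √8·ε)

Fix ε > 0. We want δ > 0 such that 0 < |z − 8| < δ implies |√z − √8| < ε.
Rationalise: √z − √8 = (z − 8)/(√z + √8), so |√z − √8| = |z − 8|/(√z + √8).
Restrict δ ≤ 8 so that |z − 8| < 8 forces z > 0, and then √z + √8 > √8.
Hence |√z − √8| < |z − 8|/√8, which is < ε once |z − 8| < √8·ε.
Take δ = min(8, √8·ε). If 0 < |z − 8| < δ then z > 0 and |√z − √8| < |z − 8|/√8 < ε.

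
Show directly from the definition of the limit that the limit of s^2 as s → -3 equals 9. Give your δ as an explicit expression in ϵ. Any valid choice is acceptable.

δ = min(1, ϵ/7)

Suppose ϵ > 0. We seek δ > 0 with 0 < |s + 3| < δ ⇒ |s^2 − 9| < ϵ.
Factor: s^2 − 9 = (s + 3)(s - 3), so |s^2 − 9| = |s + 3|·|s - 3|.
Restrict δ ≤ 1. Then |s + 3| < 1 gives |s| < 4, so by the triangle inequality |s - 3| ≤ 4 + 3 = 7.
Hence |s^2 − 9| ≤ 7|s + 3|, which is < ϵ once |s + 3| < ϵ/7.
Take δ = min(1, ϵ/7). If 0 < |s + 3| < δ then both bounds hold and |s^2 − 9| ≤ 7|s + 3| < 7·(ϵ/7) = ϵ.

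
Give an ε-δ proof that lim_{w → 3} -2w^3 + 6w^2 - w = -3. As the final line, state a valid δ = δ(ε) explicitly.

Let ε > 0 be given. We want δ > 0 such that 0 < |w − 3| < δ implies |(-2w^3 + 6w^2 - w) + 3| < ε.
(-2w^3 + 6w^2 - w) + 3 = -2w^3 + 6w^2 - w + 3 = (w − 3)(-2w^2 - 1).
So |(-2w^3 + 6w^2 - w) + 3| = |w − 3|·|-2w^2 - 1|.
Require δ ≤ 1. Then |w − 3| < 1 gives |w| < 4, and by the triangle inequality |-2w^2 - 1| ≤ 2·4^2 + 1 = 33.
Hence |(-2w^3 + 6w^2 - w) + 3| ≤ 33|w − 3| < ε provided |w − 3| < ε/33.
Take δ = min(1, ε/33). Then 0 < |w − 3| < δ gives both |w − 3| < 1 and |w − 3| < ε/33, so |(-2w^3 + 6w^2 - w) + 3| < ε.

δ = min(1, ε/33)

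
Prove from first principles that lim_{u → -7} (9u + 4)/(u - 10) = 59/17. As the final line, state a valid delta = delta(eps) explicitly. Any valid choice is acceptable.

delta = min(17/2, (289/188)eps)

Suppose eps > 0. We want delta > 0 with 0 < |u + 7| < delta ⇒ |(9u + 4)/(u - 10) − (59/17)| < eps.
Combining over a common denominator, (9u + 4)/(u - 10) − (59/17) = [(9u + 4)·(-17) − (-59)·(u - 10)] / [(-17)·(u - 10)] = -94(u + 7) / ((-17)(u - 10)).
So |(9u + 4)/(u - 10) − (59/17)| = 94|u + 7| / (17·|u − 10|).
Require delta ≤ 17/2, so |u − 10| ≥ |-17| − |u + 7| > 17 − 17/2 = 17/2.
Hence |(9u + 4)/(u - 10) − (59/17)| < 94|u + 7|/(17·(17/2)) = (188/289)|u + 7|, which is < eps once |u + 7| < (289/188)eps.
Take delta = min(17/2, (289/188)eps). Then 0 < |u + 7| < delta forces both bounds, so |(9u + 4)/(u - 10) − (59/17)| < eps.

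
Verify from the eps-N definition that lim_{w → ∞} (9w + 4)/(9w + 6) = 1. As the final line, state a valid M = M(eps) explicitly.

Fix eps > 0. We seek M > 0 such that w > M implies |(9w + 4)/(9w + 6) − 1| < eps.
(9w + 4)/(9w + 6) − 1 = (9(9w + 4) − 9(9w + 6)) / (9(9w + 6)) = -18/(9(9w + 6)).
For w > 0 we have 9w + 6 > 9w, so |(9w + 4)/(9w + 6) − 1| = 18/(9(9w + 6)) < 18/(9·9w) = (2/9)/w.
Thus |(9w + 4)/(9w + 6) − 1| < eps whenever w > (2/9)/eps.
Take M = (2/9)/eps. If w > M then |(9w + 4)/(9w + 6) − 1| < (2/9)/w < eps.

M = (2/9)/eps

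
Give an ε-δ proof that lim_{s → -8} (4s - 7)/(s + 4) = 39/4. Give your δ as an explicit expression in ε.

δ = min(2, (8/23)ε)

Suppose ε > 0. We want δ > 0 with 0 < |s + 8| < δ ⇒ |(4s - 7)/(s + 4) − (39/4)| < ε.
Combining over a common denominator, (4s - 7)/(s + 4) − (39/4) = [(4s - 7)·(-4) − (-39)·(s + 4)] / [(-4)·(s + 4)] = 23(s + 8) / ((-4)(s + 4)).
So |(4s - 7)/(s + 4) − (39/4)| = 23|s + 8| / (4·|s + 4|).
Restrict δ ≤ 2. Then |s + 8| < 2 gives |s + 4| = |(s + 8) + (-4)| ≥ 4 − 2 = 2.
Hence |(4s - 7)/(s + 4) − (39/4)| < 23|s + 8|/(4·2) = (23/8)|s + 8|, which is < ε once |s + 8| < (8/23)ε.
Take δ = min(2, (8/23)ε). Then 0 < |s + 8| < δ forces both bounds, so |(4s - 7)/(s + 4) − (39/4)| < ε.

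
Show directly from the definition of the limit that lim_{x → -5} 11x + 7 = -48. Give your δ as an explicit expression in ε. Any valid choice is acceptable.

Let ε > 0 be given. We need δ > 0 so that 0 < |x + 5| < δ implies |(11x + 7) + 48| < ε.
Since (11x + 7) + 48 = 11(x + 5), we have |(11x + 7) + 48| = 11|x + 5|.
Thus it suffices that |x + 5| < ε/11.
Take δ = ε/11. If 0 < |x + 5| < δ then |(11x + 7) + 48| = 11|x + 5| < 11·(ε/11) = ε.

δ = ε/11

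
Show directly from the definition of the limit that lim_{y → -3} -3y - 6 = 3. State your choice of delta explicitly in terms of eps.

delta = eps/3

Fix eps > 0. We need delta > 0 so that 0 < |y + 3| < delta implies |(-3y - 6) − 3| < eps.
|(-3y - 6) − 3| = |-3y - 9| = 3|y + 3|.
Thus it suffices that |y + 3| < eps/3.
Take delta = eps/3. If 0 < |y + 3| < delta then |(-3y - 6) − 3| = 3|y + 3| < 3·(eps/3) = eps.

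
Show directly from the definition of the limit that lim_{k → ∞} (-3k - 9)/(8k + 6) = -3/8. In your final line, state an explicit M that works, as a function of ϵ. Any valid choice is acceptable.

M = (27/32)/ϵ

Let ϵ > 0. For k ≥ 1, |(-3k - 9)/(8k + 6) + 3/8| = |-54|/(8(8k + 6)) = 54/(8(8k + 6)).
Since 8k + 6 ≥ 8k for k ≥ 1, this is ≤ 54/(8·8k) = (27/32)/k.
So |(-3k - 9)/(8k + 6) + 3/8| < ϵ whenever k > (27/32)/ϵ.
Take M = (27/32)/ϵ. If k > M then |(-3k - 9)/(8k + 6) + 3/8| ≤ (27/32)/k < ϵ.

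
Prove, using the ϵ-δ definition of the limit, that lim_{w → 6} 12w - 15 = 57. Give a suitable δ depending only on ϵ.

Suppose ϵ > 0. We need δ > 0 so that 0 < |w − 6| < δ implies |(12w - 15) − 57| < ϵ.
Since (12w - 15) − 57 = 12(w − 6), we have |(12w - 15) − 57| = 12|w − 6|.
Thus it suffices that |w − 6| < ϵ/12.
Take δ = ϵ/12. If 0 < |w − 6| < δ then |(12w - 15) − 57| = 12|w − 6| < 12·(ϵ/12) = ϵ.

δ = ϵ/12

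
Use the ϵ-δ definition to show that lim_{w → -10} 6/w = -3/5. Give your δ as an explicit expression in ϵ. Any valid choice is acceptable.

δ = min(5, (25/3)ϵ)

Suppose ϵ > 0. We seek δ > 0 such that 0 < |w + 10| < δ implies |6/w + 3/5| < ϵ.
|6/w + 3/5| = 6·|-10 − w|/(10·|w|) = 6|w + 10|/(10|w|).
Require δ ≤ 5 so that |w| > 10 − 5 = 5, hence 10|w| > 50.
Then |6/w + 3/5| < 6|w + 10|/50, which is < ϵ when |w + 10| < (25/3)ϵ.
Take δ = min(5, (25/3)ϵ). Then 0 < |w + 10| < δ gives both |w + 10| < 5 and |w + 10| < (25/3)ϵ, so |6/w + 3/5| < ϵ.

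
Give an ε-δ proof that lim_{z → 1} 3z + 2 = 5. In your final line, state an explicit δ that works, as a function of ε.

Suppose ε > 0. We need δ > 0 so that 0 < |z − 1| < δ implies |(3z + 2) − 5| < ε.
Since (3z + 2) − 5 = 3(z − 1), we have |(3z + 2) − 5| = 3|z − 1|.
Thus it suffices that |z − 1| < ε/3.
Choosing δ = ε/3 gives |(3z + 2) − 5| = 3|z − 1| < ε whenever |z − 1| < δ.

δ = ε/3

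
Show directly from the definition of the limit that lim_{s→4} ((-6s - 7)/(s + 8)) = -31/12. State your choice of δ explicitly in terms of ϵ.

Fix ϵ > 0. We want δ > 0 with 0 < |s − 4| < δ ⇒ |(-6s - 7)/(s + 8) + 31/12| < ϵ.
Combining over a common denominator, (-6s - 7)/(s + 8) + 31/12 = [(-6s - 7)·12 − (-31)·(s + 8)] / [12·(s + 8)] = -41(s − 4) / (12(s + 8)).
So |(-6s - 7)/(s + 8) + 31/12| = 41|s − 4| / (12·|s + 8|).
Require δ ≤ 6, so |s + 8| ≥ |12| − |s − 4| > 12 − 6 = 6.
Hence |(-6s - 7)/(s + 8) + 31/12| < 41|s − 4|/(12·6) = (41/72)|s − 4|, which is < ϵ once |s − 4| < (72/41)ϵ.
Take δ = min(6, (72/41)ϵ). Then 0 < |s − 4| < δ forces both bounds, so |(-6s - 7)/(s + 8) + 31/12| < ϵ.

δ = min(6, (72/41)ϵ)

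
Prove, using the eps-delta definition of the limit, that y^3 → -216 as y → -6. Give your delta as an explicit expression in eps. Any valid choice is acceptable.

delta = min(2, eps/148)

Suppose eps > 0. We seek delta > 0 with 0 < |y + 6| < delta ⇒ |y^3 + 216| < eps.
Factor: y^3 + 216 = (y + 6)(y^2 - 6y + 36), so |y^3 + 216| = |y + 6|·|y^2 - 6y + 36|.
Impose delta ≤ 2 so that |y| < 8; then |y^2 - 6y + 36| ≤ 148.
Hence |y^3 + 216| ≤ 148|y + 6|, which is < eps once |y + 6| < eps/148.
Take delta = min(2, eps/148). If 0 < |y + 6| < delta then both bounds hold and |y^3 + 216| ≤ 148|y + 6| < 148·(eps/148) = eps.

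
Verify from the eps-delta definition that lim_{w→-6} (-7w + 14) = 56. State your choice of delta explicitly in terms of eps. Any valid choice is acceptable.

Fix eps > 0. We need delta > 0 so that 0 < |w + 6| < delta implies |(-7w + 14) − 56| < eps.
Since (-7w + 14) − 56 = -7(w + 6), we have |(-7w + 14) − 56| = 7|w + 6|.
So 7|w + 6| < eps exactly when |w + 6| < eps/7.
Choosing delta = eps/7 gives |(-7w + 14) − 56| = 7|w + 6| < eps whenever |w + 6| < delta.

delta = eps/7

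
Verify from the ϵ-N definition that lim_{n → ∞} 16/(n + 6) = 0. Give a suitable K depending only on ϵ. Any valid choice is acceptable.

K = 16/ϵ

Let ϵ > 0 be given. For n ≥ 1, |16/(n + 6) − 0| = 16/(n + 6) ≤ 16/n.
We need 16/n < ϵ, i.e. n > 16/ϵ.
Take K = 16/ϵ. If n > K then |16/(n + 6)| ≤ 16/n < ϵ.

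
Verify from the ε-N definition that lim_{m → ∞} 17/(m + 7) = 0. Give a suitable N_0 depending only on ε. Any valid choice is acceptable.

Fix ε > 0. For m ≥ 1, |17/(m + 7) − 0| = 17/(m + 7) ≤ 17/m.
We need 17/m < ε, i.e. m > 17/ε.
Take N_0 = 17/ε. If m > N_0 then |17/(m + 7)| ≤ 17/m < ε.

N_0 = 17/ε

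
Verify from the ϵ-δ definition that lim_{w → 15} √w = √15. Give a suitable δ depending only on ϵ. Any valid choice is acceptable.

δ = min(15, √15·ϵ)

Let ϵ > 0. We want δ > 0 such that 0 < |w − 15| < δ implies |√w − √15| < ϵ.
Rationalise: √w − √15 = (w − 15)/(√w + √15), so |√w − √15| = |w − 15|/(√w + √15).
Restrict δ ≤ 15 so that |w − 15| < 15 forces w > 0, and then √w + √15 > √15.
Hence |√w − √15| < |w − 15|/√15, which is < ϵ once |w − 15| < √15·ϵ.
Take δ = min(15, √15·ϵ). If 0 < |w − 15| < δ then w > 0 and |√w − √15| < |w − 15|/√15 < ϵ.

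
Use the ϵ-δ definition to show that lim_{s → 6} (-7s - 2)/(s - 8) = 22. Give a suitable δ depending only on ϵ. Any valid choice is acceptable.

Suppose ϵ > 0. We want δ > 0 with 0 < |s − 6| < δ ⇒ |(-7s - 2)/(s - 8) − 22| < ϵ.
Combining over a common denominator, (-7s - 2)/(s - 8) − 22 = [(-7s - 2)·(-2) − (-44)·(s - 8)] / [(-2)·(s - 8)] = 58(s − 6) / ((-2)(s - 8)).
So |(-7s - 2)/(s - 8) − 22| = 58|s − 6| / (2·|s − 8|).
Require δ ≤ 1, so |s − 8| ≥ |-2| − |s − 6| > 2 − 1 = 1.
Hence |(-7s - 2)/(s - 8) − 22| < 58|s − 6|/(2·1) = 29|s − 6|, which is < ϵ once |s − 6| < (1/29)ϵ.
Take δ = min(1, (1/29)ϵ). Then 0 < |s − 6| < δ forces both bounds, so |(-7s - 2)/(s - 8) − 22| < ϵ.

δ = min(1, (1/29)ϵ)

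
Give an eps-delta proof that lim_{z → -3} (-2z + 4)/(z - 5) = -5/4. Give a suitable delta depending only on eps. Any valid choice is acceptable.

delta = min(4, (16/3)eps)

Fix eps > 0. We want delta > 0 with 0 < |z + 3| < delta ⇒ |(-2z + 4)/(z - 5) + 5/4| < eps.
Combining over a common denominator, (-2z + 4)/(z - 5) + 5/4 = [(-2z + 4)·(-8) − 10·(z - 5)] / [(-8)·(z - 5)] = 6(z + 3) / ((-8)(z - 5)).
So |(-2z + 4)/(z - 5) + 5/4| = 6|z + 3| / (8·|z − 5|).
Require delta ≤ 4, so |z − 5| ≥ |-8| − |z + 3| > 8 − 4 = 4.
Hence |(-2z + 4)/(z - 5) + 5/4| < 6|z + 3|/(8·4) = (3/16)|z + 3|, which is < eps once |z + 3| < (16/3)eps.
Take delta = min(4, (16/3)eps). Then 0 < |z + 3| < delta forces both bounds, so |(-2z + 4)/(z - 5) + 5/4| < eps.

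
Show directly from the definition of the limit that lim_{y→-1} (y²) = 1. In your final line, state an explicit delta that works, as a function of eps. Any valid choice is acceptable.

Let eps > 0 be given. We seek delta > 0 with 0 < |y + 1| < delta ⇒ |y² − 1| < eps.
Factor: y² − 1 = (y + 1)(y - 1), so |y² − 1| = |y + 1|·|y - 1|.
Impose delta ≤ 1 so that |y| < 2; then |y - 1| ≤ 3.
Hence |y² − 1| ≤ 3|y + 1|, which is < eps once |y + 1| < eps/3.
Take delta = min(1, eps/3). If 0 < |y + 1| < delta then both bounds hold and |y² − 1| ≤ 3|y + 1| < 3·(eps/3) = eps.

delta = min(1, eps/3)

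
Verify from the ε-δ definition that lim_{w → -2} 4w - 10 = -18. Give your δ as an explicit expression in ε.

δ = ε/4

Fix ε > 0. We need δ > 0 so that 0 < |w + 2| < δ implies |(4w - 10) + 18| < ε.
|(4w - 10) + 18| = |4w + 8| = 4|w + 2|.
So 4|w + 2| < ε exactly when |w + 2| < ε/4.
Choosing δ = ε/4 gives |(4w - 10) + 18| = 4|w + 2| < ε whenever |w + 2| < δ.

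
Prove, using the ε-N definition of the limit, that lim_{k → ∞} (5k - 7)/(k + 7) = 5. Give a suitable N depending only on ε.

Suppose ε > 0. For k ≥ 1, |(5k - 7)/(k + 7) − 5| = |-42|/((k + 7)) = 42/((k + 7)).
Since k + 7 ≥ k for k ≥ 1, this is ≤ 42/(k) = 42/k.
So |(5k - 7)/(k + 7) − 5| < ε whenever k > 42/ε.
Take N = 42/ε. If k > N then |(5k - 7)/(k + 7) − 5| ≤ 42/k < ε.

N = 42/ε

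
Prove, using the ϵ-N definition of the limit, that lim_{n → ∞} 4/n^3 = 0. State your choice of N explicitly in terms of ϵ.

N = (4/ϵ)^{1/3}

Let ϵ > 0. For n ≥ 1, |4/n^3 − 0| = 4/n^3.
4/n^3 < ϵ ⇔ n^3 > 4/ϵ ⇔ n > (4/ϵ)^{1/3}.
Take N = (4/ϵ)^{1/3}. Then n > N implies 4/n^3 < ϵ.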